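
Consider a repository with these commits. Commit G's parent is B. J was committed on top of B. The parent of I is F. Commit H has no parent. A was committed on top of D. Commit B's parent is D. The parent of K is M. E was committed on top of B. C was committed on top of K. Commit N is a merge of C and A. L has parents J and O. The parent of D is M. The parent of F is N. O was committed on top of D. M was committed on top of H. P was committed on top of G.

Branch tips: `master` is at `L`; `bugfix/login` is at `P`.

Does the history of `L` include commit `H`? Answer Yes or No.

Ancestors of L (commits reachable by following parents): {B, D, H, J, L, M, O}.
H is in that set, so it is an ancestor of L.

Yes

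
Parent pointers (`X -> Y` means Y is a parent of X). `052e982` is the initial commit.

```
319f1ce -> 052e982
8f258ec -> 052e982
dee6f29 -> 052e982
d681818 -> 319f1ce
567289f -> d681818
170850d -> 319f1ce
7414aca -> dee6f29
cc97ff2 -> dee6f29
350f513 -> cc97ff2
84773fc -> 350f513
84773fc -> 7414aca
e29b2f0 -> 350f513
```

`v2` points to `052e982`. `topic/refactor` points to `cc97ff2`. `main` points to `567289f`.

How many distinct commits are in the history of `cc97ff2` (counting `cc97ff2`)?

Walking parent pointers from cc97ff2: reachable set = {052e982, cc97ff2, dee6f29}.
That is 3 commits.

3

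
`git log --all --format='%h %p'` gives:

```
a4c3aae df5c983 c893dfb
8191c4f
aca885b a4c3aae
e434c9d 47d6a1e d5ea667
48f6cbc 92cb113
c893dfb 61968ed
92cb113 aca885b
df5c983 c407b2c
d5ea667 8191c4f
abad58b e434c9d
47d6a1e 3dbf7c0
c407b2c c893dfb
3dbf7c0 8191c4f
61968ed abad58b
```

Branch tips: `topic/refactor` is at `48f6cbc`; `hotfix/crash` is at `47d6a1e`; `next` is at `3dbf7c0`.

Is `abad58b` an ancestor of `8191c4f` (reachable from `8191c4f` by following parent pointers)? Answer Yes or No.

Ancestors of 8191c4f: {8191c4f}.
abad58b is not in that set, so it is not an ancestor of 8191c4f.

No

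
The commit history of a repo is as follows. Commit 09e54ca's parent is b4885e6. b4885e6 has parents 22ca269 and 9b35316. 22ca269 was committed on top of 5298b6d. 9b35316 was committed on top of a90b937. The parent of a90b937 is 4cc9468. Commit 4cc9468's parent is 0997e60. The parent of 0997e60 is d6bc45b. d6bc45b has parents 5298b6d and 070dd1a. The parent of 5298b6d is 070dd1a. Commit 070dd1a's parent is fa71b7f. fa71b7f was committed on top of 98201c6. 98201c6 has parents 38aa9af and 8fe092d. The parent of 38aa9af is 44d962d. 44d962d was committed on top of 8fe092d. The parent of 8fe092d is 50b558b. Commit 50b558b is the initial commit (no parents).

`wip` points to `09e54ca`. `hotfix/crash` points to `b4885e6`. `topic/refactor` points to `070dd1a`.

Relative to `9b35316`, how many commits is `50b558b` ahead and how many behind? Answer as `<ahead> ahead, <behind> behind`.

0 ahead, 12 behind

Reachable from 50b558b: {50b558b}.
Reachable from 9b35316: {070dd1a, 0997e60, 38aa9af, 44d962d, 4cc9468, 50b558b, 5298b6d, 8fe092d, 98201c6, 9b35316, a90b937, d6bc45b, fa71b7f}.
Only in 50b558b's history (ahead): {} — 0.
Only in 9b35316's history (behind): {070dd1a, 0997e60, 38aa9af, 44d962d, 4cc9468, 5298b6d, 8fe092d, 98201c6, 9b35316, a90b937, d6bc45b, fa71b7f} — 12.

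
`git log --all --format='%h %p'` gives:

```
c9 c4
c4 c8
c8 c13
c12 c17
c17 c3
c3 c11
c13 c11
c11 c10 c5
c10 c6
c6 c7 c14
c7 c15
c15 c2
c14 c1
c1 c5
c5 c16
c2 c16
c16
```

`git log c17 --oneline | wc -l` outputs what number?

Walking parent pointers from c17: reachable set = {c1, c10, c11, c14, c15, c16, c17, c2, c3, c5, c6, c7}.
That is 12 commits.

12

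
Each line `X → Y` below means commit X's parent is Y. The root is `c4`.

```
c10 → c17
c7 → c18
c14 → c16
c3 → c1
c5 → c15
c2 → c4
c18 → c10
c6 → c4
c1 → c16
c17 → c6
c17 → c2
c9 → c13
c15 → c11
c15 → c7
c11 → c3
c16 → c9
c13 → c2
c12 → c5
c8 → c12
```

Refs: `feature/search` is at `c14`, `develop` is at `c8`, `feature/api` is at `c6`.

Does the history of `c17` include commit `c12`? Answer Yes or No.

No

Ancestors of c17: {c17, c2, c4, c6}.
c12 is not in that set, so it is not an ancestor of c17.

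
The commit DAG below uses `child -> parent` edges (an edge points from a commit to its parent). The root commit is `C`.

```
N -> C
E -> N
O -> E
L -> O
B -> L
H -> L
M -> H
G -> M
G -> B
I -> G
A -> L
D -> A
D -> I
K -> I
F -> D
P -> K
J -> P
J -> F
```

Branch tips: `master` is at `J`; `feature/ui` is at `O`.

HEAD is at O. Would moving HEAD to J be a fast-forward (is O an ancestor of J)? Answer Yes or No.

Yes

A fast-forward from O to J is possible iff O is an ancestor of J.
Ancestors of J: {A, B, C, D, E, F, G, H, I, J, K, L, M, N, O, P}.
O is among them, so fast-forward is possible.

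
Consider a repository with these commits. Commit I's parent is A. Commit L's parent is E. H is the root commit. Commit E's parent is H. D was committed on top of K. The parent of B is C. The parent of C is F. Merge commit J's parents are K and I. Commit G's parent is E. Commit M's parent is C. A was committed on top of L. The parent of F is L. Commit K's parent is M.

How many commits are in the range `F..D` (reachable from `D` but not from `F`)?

Reachable from D: {C, D, E, F, H, K, L, M}.
Reachable from F: {E, F, H, L}.
In D's history but not F's: {C, D, K, M} — 4 commits.

4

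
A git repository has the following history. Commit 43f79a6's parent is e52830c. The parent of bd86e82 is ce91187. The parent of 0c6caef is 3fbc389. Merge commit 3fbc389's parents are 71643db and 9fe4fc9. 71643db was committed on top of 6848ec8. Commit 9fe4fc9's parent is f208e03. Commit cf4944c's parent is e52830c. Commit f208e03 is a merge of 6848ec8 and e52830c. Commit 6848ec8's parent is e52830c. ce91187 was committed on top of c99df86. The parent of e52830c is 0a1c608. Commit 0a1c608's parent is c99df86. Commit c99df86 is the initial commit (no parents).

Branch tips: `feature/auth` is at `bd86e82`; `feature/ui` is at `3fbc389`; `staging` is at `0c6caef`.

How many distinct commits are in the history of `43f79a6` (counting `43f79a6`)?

4

Walking parent pointers from 43f79a6: reachable set = {0a1c608, 43f79a6, c99df86, e52830c}.
That is 4 commits.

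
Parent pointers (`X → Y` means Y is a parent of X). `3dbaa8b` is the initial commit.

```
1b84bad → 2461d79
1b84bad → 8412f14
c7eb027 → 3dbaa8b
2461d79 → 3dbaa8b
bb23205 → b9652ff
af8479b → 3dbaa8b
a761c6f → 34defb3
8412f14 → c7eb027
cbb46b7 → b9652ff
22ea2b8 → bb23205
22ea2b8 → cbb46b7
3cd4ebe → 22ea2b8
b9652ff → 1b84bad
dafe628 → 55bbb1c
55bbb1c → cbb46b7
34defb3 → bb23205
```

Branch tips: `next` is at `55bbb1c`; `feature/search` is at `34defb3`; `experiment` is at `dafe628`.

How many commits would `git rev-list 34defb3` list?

8

Walking parent pointers from 34defb3: reachable set = {1b84bad, 2461d79, 34defb3, 3dbaa8b, 8412f14, b9652ff, bb23205, c7eb027}.
That is 8 commits.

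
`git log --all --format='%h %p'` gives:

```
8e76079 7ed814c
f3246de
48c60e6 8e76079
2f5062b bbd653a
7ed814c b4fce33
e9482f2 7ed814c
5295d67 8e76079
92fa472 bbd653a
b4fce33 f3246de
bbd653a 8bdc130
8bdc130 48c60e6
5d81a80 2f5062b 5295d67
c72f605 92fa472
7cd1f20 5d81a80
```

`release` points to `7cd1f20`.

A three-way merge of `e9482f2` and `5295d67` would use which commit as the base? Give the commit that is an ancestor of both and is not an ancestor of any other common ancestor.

7ed814c

Ancestors of e9482f2: {7ed814c, b4fce33, e9482f2, f3246de}.
Ancestors of 5295d67: {5295d67, 7ed814c, 8e76079, b4fce33, f3246de}.
Common ancestors: {7ed814c, b4fce33, f3246de}.
Among these, 7ed814c is not an ancestor of any other common ancestor — it is the merge base.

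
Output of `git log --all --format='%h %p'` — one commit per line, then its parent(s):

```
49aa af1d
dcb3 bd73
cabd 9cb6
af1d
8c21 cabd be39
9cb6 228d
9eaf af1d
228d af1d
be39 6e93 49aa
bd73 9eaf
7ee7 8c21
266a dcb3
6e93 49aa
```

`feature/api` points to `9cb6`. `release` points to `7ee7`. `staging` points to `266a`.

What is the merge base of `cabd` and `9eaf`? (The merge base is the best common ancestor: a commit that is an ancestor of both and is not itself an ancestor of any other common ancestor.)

Ancestors of cabd: {228d, 9cb6, af1d, cabd}.
Ancestors of 9eaf: {9eaf, af1d}.
Common ancestors: {af1d}.
The only common ancestor is af1d, so it is the merge base.

af1d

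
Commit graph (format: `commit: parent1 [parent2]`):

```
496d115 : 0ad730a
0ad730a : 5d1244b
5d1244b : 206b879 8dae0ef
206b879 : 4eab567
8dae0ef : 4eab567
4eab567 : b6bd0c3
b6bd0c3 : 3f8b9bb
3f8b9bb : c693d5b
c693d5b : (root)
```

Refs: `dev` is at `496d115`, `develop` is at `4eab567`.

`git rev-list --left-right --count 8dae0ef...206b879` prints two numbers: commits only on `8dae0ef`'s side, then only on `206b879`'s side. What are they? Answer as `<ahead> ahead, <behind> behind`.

Reachable from 8dae0ef: {3f8b9bb, 4eab567, 8dae0ef, b6bd0c3, c693d5b}.
Reachable from 206b879: {206b879, 3f8b9bb, 4eab567, b6bd0c3, c693d5b}.
Only in 8dae0ef's history (ahead): {8dae0ef} — 1.
Only in 206b879's history (behind): {206b879} — 1.

1 ahead, 1 behind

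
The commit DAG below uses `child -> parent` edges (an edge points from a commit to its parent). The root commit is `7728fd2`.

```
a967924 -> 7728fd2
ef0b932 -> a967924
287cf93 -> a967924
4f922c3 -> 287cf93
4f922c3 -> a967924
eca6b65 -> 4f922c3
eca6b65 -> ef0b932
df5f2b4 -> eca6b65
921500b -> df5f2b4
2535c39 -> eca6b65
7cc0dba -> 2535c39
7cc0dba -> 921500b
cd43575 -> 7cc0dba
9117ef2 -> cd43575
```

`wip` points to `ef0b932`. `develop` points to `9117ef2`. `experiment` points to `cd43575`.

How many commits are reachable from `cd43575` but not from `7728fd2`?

10

Reachable from cd43575: {2535c39, 287cf93, 4f922c3, 7728fd2, 7cc0dba, 921500b, a967924, cd43575, df5f2b4, eca6b65, ef0b932}.
Reachable from 7728fd2: {7728fd2}.
In cd43575's history but not 7728fd2's: {2535c39, 287cf93, 4f922c3, 7cc0dba, 921500b, a967924, cd43575, df5f2b4, eca6b65, ef0b932} — 10 commits.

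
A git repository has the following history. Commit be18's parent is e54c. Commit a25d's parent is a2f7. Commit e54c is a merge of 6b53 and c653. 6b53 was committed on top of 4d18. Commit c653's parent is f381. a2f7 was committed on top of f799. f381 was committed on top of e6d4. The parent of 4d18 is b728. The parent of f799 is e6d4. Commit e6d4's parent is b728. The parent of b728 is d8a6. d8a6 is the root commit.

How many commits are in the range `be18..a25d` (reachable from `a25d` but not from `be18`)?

Reachable from a25d: {a25d, a2f7, b728, d8a6, e6d4, f799}.
Reachable from be18: {4d18, 6b53, b728, be18, c653, d8a6, e54c, e6d4, f381}.
In a25d's history but not be18's: {a25d, a2f7, f799} — 3 commits.

3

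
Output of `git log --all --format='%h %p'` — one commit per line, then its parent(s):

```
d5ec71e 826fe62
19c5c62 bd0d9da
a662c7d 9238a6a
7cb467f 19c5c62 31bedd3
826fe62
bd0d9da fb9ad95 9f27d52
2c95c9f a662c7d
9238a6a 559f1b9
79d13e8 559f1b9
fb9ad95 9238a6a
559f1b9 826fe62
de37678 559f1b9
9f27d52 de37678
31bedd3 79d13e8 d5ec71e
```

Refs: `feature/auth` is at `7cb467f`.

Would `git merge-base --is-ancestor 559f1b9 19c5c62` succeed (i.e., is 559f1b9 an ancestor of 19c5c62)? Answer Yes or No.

Yes

Ancestors of 19c5c62 (commits reachable by following parents): {19c5c62, 559f1b9, 826fe62, 9238a6a, 9f27d52, bd0d9da, de37678, fb9ad95}.
559f1b9 is in that set, so it is an ancestor of 19c5c62.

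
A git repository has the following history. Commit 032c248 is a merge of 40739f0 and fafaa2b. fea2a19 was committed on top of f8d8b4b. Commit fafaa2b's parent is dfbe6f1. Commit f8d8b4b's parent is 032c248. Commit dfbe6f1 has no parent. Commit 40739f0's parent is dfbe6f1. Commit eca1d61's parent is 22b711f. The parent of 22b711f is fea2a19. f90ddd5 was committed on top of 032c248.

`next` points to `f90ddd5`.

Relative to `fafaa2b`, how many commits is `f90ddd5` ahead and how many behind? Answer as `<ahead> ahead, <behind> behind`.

Reachable from f90ddd5: {032c248, 40739f0, dfbe6f1, f90ddd5, fafaa2b}.
Reachable from fafaa2b: {dfbe6f1, fafaa2b}.
Only in f90ddd5's history (ahead): {032c248, 40739f0, f90ddd5} — 3.
Only in fafaa2b's history (behind): {} — 0.

3 ahead, 0 behind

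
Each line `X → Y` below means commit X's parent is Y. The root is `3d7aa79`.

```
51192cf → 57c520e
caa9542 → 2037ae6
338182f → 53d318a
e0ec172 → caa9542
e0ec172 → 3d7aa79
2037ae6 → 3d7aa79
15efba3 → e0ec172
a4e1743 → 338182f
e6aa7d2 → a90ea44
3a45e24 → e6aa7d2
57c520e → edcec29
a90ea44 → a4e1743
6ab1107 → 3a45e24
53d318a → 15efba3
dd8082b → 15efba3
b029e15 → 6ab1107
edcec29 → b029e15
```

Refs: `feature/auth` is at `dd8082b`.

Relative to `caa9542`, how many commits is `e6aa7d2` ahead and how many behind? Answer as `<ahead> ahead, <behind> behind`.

Reachable from e6aa7d2: {15efba3, 2037ae6, 338182f, 3d7aa79, 53d318a, a4e1743, a90ea44, caa9542, e0ec172, e6aa7d2}.
Reachable from caa9542: {2037ae6, 3d7aa79, caa9542}.
Only in e6aa7d2's history (ahead): {15efba3, 338182f, 53d318a, a4e1743, a90ea44, e0ec172, e6aa7d2} — 7.
Only in caa9542's history (behind): {} — 0.

7 ahead, 0 behind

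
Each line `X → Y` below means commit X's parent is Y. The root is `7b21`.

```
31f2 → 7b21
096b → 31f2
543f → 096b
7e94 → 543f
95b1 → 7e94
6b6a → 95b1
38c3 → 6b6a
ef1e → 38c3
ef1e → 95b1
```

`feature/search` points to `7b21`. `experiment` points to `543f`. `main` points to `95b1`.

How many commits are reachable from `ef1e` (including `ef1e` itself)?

Walking parent pointers from ef1e: reachable set = {096b, 31f2, 38c3, 543f, 6b6a, 7b21, 7e94, 95b1, ef1e}.
That is 9 commits.

9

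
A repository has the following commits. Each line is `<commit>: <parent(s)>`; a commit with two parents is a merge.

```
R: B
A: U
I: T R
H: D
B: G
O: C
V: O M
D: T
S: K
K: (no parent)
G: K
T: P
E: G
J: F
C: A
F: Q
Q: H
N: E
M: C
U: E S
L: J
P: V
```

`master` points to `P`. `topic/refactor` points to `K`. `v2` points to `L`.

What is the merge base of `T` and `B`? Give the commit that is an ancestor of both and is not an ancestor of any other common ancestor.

Ancestors of T: {A, C, E, G, K, M, O, P, S, T, U, V}.
Ancestors of B: {B, G, K}.
Common ancestors: {G, K}.
Among these, G is not an ancestor of any other common ancestor — it is the merge base.

G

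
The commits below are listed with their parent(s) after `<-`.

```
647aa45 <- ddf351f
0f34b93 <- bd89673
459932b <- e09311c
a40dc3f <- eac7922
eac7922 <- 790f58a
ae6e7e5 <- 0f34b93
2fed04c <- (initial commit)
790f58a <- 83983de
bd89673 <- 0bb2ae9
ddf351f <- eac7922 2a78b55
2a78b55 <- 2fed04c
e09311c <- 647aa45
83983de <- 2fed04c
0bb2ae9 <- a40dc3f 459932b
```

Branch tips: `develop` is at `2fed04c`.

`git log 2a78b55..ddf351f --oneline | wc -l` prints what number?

4

Reachable from ddf351f: {2a78b55, 2fed04c, 790f58a, 83983de, ddf351f, eac7922}.
Reachable from 2a78b55: {2a78b55, 2fed04c}.
In ddf351f's history but not 2a78b55's: {790f58a, 83983de, ddf351f, eac7922} — 4 commits.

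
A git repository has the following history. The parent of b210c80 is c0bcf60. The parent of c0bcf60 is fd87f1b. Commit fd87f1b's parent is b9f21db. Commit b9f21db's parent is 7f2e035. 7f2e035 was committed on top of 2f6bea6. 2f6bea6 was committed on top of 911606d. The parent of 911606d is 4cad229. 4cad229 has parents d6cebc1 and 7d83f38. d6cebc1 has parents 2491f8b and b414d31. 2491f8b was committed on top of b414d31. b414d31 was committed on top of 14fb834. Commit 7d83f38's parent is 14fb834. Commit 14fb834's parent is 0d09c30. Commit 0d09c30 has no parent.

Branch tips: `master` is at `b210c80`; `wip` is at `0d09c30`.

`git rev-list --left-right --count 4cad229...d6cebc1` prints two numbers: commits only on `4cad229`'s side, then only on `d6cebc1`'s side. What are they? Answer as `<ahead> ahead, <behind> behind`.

Reachable from 4cad229: {0d09c30, 14fb834, 2491f8b, 4cad229, 7d83f38, b414d31, d6cebc1}.
Reachable from d6cebc1: {0d09c30, 14fb834, 2491f8b, b414d31, d6cebc1}.
Only in 4cad229's history (ahead): {4cad229, 7d83f38} — 2.
Only in d6cebc1's history (behind): {} — 0.

2 ahead, 0 behind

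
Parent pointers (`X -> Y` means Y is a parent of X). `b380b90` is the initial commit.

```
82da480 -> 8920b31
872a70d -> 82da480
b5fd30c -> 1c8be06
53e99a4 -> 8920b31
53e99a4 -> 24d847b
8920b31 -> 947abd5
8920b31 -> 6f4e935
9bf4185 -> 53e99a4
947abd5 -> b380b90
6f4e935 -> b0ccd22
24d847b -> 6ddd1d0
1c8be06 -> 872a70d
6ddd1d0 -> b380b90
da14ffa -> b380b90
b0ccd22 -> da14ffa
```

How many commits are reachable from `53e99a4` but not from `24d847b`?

6

Reachable from 53e99a4: {24d847b, 53e99a4, 6ddd1d0, 6f4e935, 8920b31, 947abd5, b0ccd22, b380b90, da14ffa}.
Reachable from 24d847b: {24d847b, 6ddd1d0, b380b90}.
In 53e99a4's history but not 24d847b's: {53e99a4, 6f4e935, 8920b31, 947abd5, b0ccd22, da14ffa} — 6 commits.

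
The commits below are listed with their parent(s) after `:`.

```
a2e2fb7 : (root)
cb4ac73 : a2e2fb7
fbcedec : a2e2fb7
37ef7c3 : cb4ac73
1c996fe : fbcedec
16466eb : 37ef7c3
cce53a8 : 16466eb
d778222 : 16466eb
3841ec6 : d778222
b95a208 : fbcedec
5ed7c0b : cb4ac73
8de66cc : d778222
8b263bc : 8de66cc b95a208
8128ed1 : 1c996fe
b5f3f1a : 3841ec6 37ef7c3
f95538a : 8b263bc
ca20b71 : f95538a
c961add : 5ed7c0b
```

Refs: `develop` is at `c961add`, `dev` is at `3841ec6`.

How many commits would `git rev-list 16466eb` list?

4

Walking parent pointers from 16466eb: reachable set = {16466eb, 37ef7c3, a2e2fb7, cb4ac73}.
That is 4 commits.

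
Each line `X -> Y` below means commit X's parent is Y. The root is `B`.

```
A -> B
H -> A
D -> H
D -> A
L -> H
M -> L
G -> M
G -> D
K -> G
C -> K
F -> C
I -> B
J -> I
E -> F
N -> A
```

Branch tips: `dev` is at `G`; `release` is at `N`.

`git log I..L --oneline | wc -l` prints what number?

3

Reachable from L: {A, B, H, L}.
Reachable from I: {B, I}.
In L's history but not I's: {A, H, L} — 3 commits.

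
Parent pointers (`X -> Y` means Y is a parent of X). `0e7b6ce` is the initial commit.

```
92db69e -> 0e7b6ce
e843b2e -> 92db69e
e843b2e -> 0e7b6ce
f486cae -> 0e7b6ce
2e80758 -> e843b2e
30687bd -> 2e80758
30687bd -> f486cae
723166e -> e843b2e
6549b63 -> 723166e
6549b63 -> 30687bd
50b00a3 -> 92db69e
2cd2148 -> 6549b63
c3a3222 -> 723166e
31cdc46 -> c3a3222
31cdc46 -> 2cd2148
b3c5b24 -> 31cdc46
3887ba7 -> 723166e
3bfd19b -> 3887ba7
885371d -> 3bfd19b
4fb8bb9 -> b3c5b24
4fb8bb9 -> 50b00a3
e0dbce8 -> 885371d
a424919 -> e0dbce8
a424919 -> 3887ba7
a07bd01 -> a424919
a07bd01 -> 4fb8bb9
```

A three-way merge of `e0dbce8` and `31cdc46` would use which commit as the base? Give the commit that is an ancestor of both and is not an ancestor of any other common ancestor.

Ancestors of e0dbce8: {0e7b6ce, 3887ba7, 3bfd19b, 723166e, 885371d, 92db69e, e0dbce8, e843b2e}.
Ancestors of 31cdc46: {0e7b6ce, 2cd2148, 2e80758, 30687bd, 31cdc46, 6549b63, 723166e, 92db69e, c3a3222, e843b2e, f486cae}.
Common ancestors: {0e7b6ce, 723166e, 92db69e, e843b2e}.
Among these, 723166e is not an ancestor of any other common ancestor — it is the merge base.

723166e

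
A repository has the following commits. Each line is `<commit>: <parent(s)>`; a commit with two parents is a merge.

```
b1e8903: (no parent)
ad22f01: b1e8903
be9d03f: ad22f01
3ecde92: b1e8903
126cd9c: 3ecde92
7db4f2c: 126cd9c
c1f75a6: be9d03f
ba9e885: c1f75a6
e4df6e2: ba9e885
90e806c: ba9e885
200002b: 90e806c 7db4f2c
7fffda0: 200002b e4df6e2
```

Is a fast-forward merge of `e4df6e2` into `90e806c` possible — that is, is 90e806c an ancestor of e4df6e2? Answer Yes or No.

No

A fast-forward from 90e806c to e4df6e2 is possible iff 90e806c is an ancestor of e4df6e2.
Ancestors of e4df6e2: {ad22f01, b1e8903, ba9e885, be9d03f, c1f75a6, e4df6e2}.
90e806c is not among them, so fast-forward is not possible.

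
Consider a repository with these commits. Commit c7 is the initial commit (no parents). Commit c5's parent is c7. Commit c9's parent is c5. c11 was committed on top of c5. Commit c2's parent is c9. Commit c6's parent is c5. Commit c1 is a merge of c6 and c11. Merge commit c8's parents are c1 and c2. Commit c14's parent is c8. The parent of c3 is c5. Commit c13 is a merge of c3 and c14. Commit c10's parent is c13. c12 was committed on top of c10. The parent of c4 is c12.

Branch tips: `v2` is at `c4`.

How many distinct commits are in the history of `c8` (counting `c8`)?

8

Walking parent pointers from c8: reachable set = {c1, c11, c2, c5, c6, c7, c8, c9}.
That is 8 commits.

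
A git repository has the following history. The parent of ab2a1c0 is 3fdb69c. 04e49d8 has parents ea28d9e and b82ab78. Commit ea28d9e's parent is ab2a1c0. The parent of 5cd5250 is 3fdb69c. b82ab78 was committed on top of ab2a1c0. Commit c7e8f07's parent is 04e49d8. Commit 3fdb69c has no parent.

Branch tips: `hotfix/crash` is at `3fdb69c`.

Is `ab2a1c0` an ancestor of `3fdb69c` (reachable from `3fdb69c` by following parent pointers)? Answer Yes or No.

No

Ancestors of 3fdb69c: {3fdb69c}.
ab2a1c0 is not in that set, so it is not an ancestor of 3fdb69c.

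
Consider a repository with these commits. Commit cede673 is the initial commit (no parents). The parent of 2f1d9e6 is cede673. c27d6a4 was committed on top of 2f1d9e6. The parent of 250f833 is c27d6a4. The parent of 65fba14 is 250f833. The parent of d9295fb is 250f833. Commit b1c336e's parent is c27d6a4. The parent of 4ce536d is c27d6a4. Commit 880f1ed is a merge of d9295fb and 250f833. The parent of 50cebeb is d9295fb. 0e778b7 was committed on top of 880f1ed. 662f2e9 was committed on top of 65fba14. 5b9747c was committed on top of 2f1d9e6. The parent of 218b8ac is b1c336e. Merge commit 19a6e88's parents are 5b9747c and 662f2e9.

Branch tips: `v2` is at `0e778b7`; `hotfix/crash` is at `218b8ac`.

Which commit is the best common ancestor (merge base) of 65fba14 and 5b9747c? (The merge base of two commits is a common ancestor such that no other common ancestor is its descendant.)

Ancestors of 65fba14: {250f833, 2f1d9e6, 65fba14, c27d6a4, cede673}.
Ancestors of 5b9747c: {2f1d9e6, 5b9747c, cede673}.
Common ancestors: {2f1d9e6, cede673}.
Among these, 2f1d9e6 is not an ancestor of any other common ancestor — it is the merge base.

2f1d9e6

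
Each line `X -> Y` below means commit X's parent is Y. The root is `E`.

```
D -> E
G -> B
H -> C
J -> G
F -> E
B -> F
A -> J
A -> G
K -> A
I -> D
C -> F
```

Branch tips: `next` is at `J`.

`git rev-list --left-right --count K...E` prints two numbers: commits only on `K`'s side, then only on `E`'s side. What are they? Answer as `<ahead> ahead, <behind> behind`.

6 ahead, 0 behind

Reachable from K: {A, B, E, F, G, J, K}.
Reachable from E: {E}.
Only in K's history (ahead): {A, B, F, G, J, K} — 6.
Only in E's history (behind): {} — 0.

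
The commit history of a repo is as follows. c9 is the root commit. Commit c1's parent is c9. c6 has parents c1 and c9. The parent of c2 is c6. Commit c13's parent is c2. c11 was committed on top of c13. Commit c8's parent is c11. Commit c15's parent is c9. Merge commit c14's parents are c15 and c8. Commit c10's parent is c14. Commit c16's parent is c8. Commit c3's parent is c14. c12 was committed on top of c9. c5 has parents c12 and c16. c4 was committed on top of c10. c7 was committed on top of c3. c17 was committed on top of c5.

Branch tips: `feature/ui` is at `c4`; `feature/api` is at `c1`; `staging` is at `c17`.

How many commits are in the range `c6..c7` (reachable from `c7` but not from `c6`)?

8

Reachable from c7: {c1, c11, c13, c14, c15, c2, c3, c6, c7, c8, c9}.
Reachable from c6: {c1, c6, c9}.
In c7's history but not c6's: {c11, c13, c14, c15, c2, c3, c7, c8} — 8 commits.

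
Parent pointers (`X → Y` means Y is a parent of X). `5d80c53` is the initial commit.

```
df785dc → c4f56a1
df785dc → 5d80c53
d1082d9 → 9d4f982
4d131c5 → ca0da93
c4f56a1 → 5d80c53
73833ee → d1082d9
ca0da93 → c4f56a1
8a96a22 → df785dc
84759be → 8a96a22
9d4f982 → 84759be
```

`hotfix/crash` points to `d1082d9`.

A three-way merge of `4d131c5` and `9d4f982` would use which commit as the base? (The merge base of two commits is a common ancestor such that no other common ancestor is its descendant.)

Ancestors of 4d131c5: {4d131c5, 5d80c53, c4f56a1, ca0da93}.
Ancestors of 9d4f982: {5d80c53, 84759be, 8a96a22, 9d4f982, c4f56a1, df785dc}.
Common ancestors: {5d80c53, c4f56a1}.
Among these, c4f56a1 is not an ancestor of any other common ancestor — it is the merge base.

c4f56a1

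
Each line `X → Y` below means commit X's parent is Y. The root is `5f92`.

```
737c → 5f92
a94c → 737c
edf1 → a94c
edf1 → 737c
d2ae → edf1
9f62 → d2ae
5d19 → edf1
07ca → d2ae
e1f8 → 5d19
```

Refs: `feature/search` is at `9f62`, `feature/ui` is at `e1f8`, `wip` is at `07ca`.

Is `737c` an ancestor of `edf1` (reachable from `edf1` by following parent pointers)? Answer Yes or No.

Yes

Ancestors of edf1 (commits reachable by following parents): {5f92, 737c, a94c, edf1}.
737c is in that set, so it is an ancestor of edf1.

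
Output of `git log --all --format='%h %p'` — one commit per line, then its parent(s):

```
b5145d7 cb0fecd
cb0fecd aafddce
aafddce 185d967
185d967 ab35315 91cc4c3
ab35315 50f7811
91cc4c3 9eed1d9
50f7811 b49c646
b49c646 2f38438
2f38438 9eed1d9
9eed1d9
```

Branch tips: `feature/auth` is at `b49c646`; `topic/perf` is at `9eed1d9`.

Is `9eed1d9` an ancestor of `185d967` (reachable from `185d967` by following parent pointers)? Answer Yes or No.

Ancestors of 185d967 (commits reachable by following parents): {185d967, 2f38438, 50f7811, 91cc4c3, 9eed1d9, ab35315, b49c646}.
9eed1d9 is in that set, so it is an ancestor of 185d967.

Yes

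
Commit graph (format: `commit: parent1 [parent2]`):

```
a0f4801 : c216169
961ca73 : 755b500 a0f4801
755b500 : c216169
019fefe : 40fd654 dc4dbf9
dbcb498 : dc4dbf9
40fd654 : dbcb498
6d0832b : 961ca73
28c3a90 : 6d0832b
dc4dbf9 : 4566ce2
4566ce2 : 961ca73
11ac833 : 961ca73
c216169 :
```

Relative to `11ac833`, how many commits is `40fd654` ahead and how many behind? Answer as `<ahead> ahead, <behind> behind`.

4 ahead, 1 behind

Reachable from 40fd654: {40fd654, 4566ce2, 755b500, 961ca73, a0f4801, c216169, dbcb498, dc4dbf9}.
Reachable from 11ac833: {11ac833, 755b500, 961ca73, a0f4801, c216169}.
Only in 40fd654's history (ahead): {40fd654, 4566ce2, dbcb498, dc4dbf9} — 4.
Only in 11ac833's history (behind): {11ac833} — 1.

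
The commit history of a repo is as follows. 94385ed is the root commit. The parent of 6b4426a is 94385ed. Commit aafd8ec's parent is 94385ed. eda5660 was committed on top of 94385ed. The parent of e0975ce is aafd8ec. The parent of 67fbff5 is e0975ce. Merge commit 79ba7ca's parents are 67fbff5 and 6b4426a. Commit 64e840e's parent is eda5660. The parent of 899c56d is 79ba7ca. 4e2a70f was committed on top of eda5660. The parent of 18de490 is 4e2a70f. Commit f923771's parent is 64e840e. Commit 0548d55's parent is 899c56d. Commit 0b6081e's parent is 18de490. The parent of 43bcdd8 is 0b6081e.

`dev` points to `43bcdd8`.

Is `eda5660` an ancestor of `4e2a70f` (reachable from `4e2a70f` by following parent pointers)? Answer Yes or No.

Yes

Ancestors of 4e2a70f (commits reachable by following parents): {4e2a70f, 94385ed, eda5660}.
eda5660 is in that set, so it is an ancestor of 4e2a70f.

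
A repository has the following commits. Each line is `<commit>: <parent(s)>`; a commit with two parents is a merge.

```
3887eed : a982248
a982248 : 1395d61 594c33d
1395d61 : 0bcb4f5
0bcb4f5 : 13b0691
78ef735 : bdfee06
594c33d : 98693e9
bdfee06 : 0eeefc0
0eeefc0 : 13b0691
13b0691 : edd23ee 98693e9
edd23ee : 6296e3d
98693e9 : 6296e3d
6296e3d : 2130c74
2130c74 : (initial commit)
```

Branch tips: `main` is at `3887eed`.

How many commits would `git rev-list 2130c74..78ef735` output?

7

Reachable from 78ef735: {0eeefc0, 13b0691, 2130c74, 6296e3d, 78ef735, 98693e9, bdfee06, edd23ee}.
Reachable from 2130c74: {2130c74}.
In 78ef735's history but not 2130c74's: {0eeefc0, 13b0691, 6296e3d, 78ef735, 98693e9, bdfee06, edd23ee} — 7 commits.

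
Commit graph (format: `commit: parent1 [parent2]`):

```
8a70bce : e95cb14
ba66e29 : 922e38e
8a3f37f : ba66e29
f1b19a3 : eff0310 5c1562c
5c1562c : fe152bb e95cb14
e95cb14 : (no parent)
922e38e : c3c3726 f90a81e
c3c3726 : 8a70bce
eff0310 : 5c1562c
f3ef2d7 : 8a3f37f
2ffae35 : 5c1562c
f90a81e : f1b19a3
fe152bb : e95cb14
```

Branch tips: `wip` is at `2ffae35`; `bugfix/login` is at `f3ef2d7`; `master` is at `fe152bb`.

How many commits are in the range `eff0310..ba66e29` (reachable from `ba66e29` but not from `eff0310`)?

Reachable from ba66e29: {5c1562c, 8a70bce, 922e38e, ba66e29, c3c3726, e95cb14, eff0310, f1b19a3, f90a81e, fe152bb}.
Reachable from eff0310: {5c1562c, e95cb14, eff0310, fe152bb}.
In ba66e29's history but not eff0310's: {8a70bce, 922e38e, ba66e29, c3c3726, f1b19a3, f90a81e} — 6 commits.

6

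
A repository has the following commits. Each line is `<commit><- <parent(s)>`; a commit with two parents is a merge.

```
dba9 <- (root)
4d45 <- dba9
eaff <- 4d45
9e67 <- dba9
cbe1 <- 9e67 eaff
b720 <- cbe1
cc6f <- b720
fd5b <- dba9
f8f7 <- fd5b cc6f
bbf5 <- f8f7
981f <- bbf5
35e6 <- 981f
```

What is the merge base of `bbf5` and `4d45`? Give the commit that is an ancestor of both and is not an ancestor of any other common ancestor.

4d45

Ancestors of bbf5: {4d45, 9e67, b720, bbf5, cbe1, cc6f, dba9, eaff, f8f7, fd5b}.
Ancestors of 4d45: {4d45, dba9}.
Common ancestors: {4d45, dba9}.
Among these, 4d45 is not an ancestor of any other common ancestor — it is the merge base.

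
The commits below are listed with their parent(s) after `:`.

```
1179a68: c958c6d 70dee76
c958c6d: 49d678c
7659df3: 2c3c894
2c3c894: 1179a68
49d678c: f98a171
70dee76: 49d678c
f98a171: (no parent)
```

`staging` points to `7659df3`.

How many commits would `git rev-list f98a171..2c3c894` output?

Reachable from 2c3c894: {1179a68, 2c3c894, 49d678c, 70dee76, c958c6d, f98a171}.
Reachable from f98a171: {f98a171}.
In 2c3c894's history but not f98a171's: {1179a68, 2c3c894, 49d678c, 70dee76, c958c6d} — 5 commits.

5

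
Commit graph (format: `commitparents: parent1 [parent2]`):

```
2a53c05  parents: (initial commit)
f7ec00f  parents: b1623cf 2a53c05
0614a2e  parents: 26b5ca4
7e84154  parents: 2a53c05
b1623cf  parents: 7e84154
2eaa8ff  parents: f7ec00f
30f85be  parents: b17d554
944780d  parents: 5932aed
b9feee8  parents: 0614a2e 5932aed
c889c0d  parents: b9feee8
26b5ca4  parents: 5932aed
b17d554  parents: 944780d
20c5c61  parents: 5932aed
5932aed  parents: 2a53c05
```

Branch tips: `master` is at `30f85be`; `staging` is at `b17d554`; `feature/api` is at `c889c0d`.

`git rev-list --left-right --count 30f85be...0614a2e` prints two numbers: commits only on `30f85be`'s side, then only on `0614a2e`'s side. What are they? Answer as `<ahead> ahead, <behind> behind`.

3 ahead, 2 behind

Reachable from 30f85be: {2a53c05, 30f85be, 5932aed, 944780d, b17d554}.
Reachable from 0614a2e: {0614a2e, 26b5ca4, 2a53c05, 5932aed}.
Only in 30f85be's history (ahead): {30f85be, 944780d, b17d554} — 3.
Only in 0614a2e's history (behind): {0614a2e, 26b5ca4} — 2.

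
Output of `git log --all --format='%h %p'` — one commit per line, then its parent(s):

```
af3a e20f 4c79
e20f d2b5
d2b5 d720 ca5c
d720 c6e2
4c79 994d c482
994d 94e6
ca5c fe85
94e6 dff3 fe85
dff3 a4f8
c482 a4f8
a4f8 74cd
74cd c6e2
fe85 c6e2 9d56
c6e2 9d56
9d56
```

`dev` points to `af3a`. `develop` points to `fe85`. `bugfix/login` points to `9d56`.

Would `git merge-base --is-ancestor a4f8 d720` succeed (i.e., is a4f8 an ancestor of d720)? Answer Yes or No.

No

Ancestors of d720: {9d56, c6e2, d720}.
a4f8 is not in that set, so it is not an ancestor of d720.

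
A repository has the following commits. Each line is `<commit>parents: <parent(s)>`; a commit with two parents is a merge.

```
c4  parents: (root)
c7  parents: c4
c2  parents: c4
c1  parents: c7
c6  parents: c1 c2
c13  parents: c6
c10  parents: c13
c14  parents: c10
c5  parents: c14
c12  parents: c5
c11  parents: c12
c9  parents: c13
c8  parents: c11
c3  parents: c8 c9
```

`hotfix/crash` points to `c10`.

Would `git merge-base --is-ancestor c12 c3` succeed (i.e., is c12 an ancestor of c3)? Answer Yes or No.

Yes

Ancestors of c3 (commits reachable by following parents): {c1, c10, c11, c12, c13, c14, c2, c3, c4, c5, c6, c7, c8, c9}.
c12 is in that set, so it is an ancestor of c3.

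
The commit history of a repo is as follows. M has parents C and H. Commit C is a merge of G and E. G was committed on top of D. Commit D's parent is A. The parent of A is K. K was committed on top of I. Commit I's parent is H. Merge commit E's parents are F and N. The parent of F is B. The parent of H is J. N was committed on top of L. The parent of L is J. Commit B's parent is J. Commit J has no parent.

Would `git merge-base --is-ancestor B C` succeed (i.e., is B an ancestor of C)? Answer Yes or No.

Ancestors of C (commits reachable by following parents): {A, B, C, D, E, F, G, H, I, J, K, L, N}.
B is in that set, so it is an ancestor of C.

Yes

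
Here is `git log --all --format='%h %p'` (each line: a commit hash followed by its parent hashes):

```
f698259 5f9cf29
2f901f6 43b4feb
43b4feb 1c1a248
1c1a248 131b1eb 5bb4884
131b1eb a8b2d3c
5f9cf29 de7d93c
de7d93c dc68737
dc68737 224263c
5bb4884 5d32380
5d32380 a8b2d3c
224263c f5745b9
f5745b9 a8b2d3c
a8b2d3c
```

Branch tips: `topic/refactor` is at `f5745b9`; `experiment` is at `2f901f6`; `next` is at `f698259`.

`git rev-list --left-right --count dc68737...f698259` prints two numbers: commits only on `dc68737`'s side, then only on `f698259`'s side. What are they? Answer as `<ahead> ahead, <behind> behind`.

0 ahead, 3 behind

Reachable from dc68737: {224263c, a8b2d3c, dc68737, f5745b9}.
Reachable from f698259: {224263c, 5f9cf29, a8b2d3c, dc68737, de7d93c, f5745b9, f698259}.
Only in dc68737's history (ahead): {} — 0.
Only in f698259's history (behind): {5f9cf29, de7d93c, f698259} — 3.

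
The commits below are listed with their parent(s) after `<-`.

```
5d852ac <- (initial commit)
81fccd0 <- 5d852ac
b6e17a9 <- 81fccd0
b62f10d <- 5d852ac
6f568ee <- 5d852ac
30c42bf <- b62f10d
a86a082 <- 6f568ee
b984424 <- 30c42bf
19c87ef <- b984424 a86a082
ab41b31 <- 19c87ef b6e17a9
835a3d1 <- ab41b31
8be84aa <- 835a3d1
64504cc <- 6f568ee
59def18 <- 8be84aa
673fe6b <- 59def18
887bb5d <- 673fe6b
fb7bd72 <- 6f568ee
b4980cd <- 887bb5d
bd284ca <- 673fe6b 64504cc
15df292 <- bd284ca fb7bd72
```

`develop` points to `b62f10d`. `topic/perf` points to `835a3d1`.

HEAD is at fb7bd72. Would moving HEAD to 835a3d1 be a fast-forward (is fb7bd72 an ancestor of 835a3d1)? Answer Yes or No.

No

A fast-forward from fb7bd72 to 835a3d1 is possible iff fb7bd72 is an ancestor of 835a3d1.
Ancestors of 835a3d1: {19c87ef, 30c42bf, 5d852ac, 6f568ee, 81fccd0, 835a3d1, a86a082, ab41b31, b62f10d, b6e17a9, b984424}.
fb7bd72 is not among them, so fast-forward is not possible.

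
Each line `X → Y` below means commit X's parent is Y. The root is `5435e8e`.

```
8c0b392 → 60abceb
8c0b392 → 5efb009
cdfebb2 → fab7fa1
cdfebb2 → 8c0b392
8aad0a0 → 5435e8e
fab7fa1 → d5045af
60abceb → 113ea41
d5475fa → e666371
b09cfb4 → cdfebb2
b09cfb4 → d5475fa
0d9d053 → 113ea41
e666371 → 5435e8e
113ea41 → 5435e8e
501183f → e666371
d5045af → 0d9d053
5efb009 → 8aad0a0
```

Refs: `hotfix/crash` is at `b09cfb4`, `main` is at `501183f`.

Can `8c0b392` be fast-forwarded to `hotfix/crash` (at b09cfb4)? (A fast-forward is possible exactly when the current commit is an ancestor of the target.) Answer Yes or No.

Yes

A fast-forward from 8c0b392 to b09cfb4 is possible iff 8c0b392 is an ancestor of b09cfb4.
Ancestors of b09cfb4: {0d9d053, 113ea41, 5435e8e, 5efb009, 60abceb, 8aad0a0, 8c0b392, b09cfb4, cdfebb2, d5045af, d5475fa, e666371, fab7fa1}.
8c0b392 is among them, so fast-forward is possible.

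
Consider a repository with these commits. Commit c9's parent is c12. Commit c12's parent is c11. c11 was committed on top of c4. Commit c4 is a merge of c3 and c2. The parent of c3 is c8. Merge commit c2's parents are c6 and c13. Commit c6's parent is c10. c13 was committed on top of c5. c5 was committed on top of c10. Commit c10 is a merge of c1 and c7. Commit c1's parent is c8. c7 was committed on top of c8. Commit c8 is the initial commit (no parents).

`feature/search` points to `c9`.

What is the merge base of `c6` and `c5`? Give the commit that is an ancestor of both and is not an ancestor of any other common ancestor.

Ancestors of c6: {c1, c10, c6, c7, c8}.
Ancestors of c5: {c1, c10, c5, c7, c8}.
Common ancestors: {c1, c10, c7, c8}.
Among these, c10 is not an ancestor of any other common ancestor — it is the merge base.

c10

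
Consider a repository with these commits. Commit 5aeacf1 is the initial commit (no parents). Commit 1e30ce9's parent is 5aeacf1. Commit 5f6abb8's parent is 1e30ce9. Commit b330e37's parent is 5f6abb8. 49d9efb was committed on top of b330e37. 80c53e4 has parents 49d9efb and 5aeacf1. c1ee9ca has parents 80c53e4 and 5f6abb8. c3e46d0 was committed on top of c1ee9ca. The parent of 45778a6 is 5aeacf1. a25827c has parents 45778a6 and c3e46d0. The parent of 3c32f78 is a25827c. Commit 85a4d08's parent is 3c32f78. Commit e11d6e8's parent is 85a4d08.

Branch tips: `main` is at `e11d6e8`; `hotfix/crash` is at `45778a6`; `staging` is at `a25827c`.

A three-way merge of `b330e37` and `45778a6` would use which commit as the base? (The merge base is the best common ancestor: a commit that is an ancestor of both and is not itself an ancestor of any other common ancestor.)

Ancestors of b330e37: {1e30ce9, 5aeacf1, 5f6abb8, b330e37}.
Ancestors of 45778a6: {45778a6, 5aeacf1}.
Common ancestors: {5aeacf1}.
The only common ancestor is 5aeacf1, so it is the merge base.

5aeacf1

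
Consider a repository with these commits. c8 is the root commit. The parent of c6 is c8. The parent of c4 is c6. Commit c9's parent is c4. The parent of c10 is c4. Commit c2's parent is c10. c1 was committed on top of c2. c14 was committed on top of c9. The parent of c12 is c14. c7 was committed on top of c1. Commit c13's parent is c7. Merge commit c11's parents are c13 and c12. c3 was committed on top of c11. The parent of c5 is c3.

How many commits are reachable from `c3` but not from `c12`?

7

Reachable from c3: {c1, c10, c11, c12, c13, c14, c2, c3, c4, c6, c7, c8, c9}.
Reachable from c12: {c12, c14, c4, c6, c8, c9}.
In c3's history but not c12's: {c1, c10, c11, c13, c2, c3, c7} — 7 commits.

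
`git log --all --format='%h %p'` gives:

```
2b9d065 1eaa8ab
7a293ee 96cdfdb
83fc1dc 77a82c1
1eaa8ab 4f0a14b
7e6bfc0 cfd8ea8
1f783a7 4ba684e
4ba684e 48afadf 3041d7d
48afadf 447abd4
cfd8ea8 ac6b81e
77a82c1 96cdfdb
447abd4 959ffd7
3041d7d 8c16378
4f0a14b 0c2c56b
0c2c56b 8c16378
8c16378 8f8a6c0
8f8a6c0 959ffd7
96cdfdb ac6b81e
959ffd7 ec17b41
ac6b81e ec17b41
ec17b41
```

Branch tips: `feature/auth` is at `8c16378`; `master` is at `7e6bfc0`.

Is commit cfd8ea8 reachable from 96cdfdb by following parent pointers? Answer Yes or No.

Ancestors of 96cdfdb: {96cdfdb, ac6b81e, ec17b41}.
cfd8ea8 is not in that set, so it is not an ancestor of 96cdfdb.

No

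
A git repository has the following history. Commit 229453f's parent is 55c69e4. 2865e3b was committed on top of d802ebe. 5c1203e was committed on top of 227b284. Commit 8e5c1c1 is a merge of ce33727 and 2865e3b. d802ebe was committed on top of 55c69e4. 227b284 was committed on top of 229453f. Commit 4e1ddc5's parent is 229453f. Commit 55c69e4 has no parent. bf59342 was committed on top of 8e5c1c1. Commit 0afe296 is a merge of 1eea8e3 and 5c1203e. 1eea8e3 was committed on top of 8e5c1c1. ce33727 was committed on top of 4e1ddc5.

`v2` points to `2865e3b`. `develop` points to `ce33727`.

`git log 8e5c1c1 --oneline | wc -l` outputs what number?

Walking parent pointers from 8e5c1c1: reachable set = {229453f, 2865e3b, 4e1ddc5, 55c69e4, 8e5c1c1, ce33727, d802ebe}.
That is 7 commits.

7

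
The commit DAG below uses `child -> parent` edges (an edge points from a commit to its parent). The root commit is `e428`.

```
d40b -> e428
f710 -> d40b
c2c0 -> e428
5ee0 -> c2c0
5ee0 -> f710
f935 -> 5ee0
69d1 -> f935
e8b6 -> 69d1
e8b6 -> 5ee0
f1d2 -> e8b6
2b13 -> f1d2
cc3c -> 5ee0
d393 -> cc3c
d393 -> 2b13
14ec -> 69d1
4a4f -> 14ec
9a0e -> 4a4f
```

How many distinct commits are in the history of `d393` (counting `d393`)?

12

Walking parent pointers from d393: reachable set = {2b13, 5ee0, 69d1, c2c0, cc3c, d393, d40b, e428, e8b6, f1d2, f710, f935}.
That is 12 commits.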